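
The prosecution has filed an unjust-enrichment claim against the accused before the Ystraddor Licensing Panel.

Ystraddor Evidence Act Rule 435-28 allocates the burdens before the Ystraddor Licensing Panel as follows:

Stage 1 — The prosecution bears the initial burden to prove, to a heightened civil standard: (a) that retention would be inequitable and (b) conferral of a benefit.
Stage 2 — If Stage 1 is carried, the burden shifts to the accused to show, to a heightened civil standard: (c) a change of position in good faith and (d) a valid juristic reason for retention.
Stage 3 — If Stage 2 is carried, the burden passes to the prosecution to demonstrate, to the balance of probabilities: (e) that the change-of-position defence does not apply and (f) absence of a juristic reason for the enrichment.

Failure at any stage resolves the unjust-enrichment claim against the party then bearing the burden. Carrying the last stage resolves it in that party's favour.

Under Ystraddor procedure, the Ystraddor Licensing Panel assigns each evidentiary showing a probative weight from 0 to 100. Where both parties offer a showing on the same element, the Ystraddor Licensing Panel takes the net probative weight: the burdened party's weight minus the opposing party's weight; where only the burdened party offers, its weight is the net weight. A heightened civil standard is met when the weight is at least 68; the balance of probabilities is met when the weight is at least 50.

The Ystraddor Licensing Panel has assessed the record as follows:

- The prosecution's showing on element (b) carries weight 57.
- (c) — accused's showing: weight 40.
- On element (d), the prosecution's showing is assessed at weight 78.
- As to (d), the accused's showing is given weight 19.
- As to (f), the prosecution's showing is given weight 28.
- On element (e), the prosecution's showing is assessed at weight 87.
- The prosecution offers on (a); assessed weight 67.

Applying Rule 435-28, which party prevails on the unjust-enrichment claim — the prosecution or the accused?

accused

Stage 1 (prosecution, a heightened civil standard, weight is at least 68): (a) 67 < 68 — fails; (b) 57 < 68 — fails.
  Stage 1 not carried; the prosecution fails its burden.
The accused prevails.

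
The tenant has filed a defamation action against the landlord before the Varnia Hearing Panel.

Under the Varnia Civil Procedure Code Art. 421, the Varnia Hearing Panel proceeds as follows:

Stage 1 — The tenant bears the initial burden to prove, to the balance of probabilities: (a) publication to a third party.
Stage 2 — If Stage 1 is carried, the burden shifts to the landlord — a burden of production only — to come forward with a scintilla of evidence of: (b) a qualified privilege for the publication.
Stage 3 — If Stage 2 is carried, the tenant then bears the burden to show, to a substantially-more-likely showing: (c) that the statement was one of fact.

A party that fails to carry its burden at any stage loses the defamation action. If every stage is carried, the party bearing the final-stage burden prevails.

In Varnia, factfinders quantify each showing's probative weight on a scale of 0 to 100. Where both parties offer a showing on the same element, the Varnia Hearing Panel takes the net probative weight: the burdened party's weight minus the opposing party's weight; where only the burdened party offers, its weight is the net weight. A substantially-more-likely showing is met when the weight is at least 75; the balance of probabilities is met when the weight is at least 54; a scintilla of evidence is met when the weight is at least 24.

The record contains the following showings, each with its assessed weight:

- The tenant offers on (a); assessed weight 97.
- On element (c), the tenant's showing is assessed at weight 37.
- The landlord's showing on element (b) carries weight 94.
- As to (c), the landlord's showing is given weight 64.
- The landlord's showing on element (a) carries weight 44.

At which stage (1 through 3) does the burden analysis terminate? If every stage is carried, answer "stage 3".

Stage 1 (tenant, the balance of probabilities, weight is at least 54): (a) net 97−44=53 < 54 — fails.
  The tenant does not carry Stage 1.
So the landlord prevails.

stage 1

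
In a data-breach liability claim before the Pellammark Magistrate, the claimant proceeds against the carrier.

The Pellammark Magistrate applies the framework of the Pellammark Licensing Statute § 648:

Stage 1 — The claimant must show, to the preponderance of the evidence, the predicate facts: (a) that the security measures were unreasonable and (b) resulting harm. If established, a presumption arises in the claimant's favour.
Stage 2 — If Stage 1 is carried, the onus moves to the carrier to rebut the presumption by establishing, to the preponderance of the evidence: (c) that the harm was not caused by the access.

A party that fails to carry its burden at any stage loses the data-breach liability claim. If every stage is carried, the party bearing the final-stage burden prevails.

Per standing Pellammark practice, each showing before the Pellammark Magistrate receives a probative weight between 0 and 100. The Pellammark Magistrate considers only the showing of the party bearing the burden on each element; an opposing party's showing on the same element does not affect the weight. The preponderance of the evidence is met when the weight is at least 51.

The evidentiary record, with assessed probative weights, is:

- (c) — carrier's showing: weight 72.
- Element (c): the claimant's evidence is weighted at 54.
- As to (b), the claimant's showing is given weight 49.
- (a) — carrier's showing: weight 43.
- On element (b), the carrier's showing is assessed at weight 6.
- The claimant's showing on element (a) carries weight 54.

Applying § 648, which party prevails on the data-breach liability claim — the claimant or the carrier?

carrier

Stage 1 (claimant, the preponderance of the evidence, weight is at least 51): (a) 54 (carrier's 43 disregarded) ≥ 51 — meets; (b) 49 (carrier's 6 disregarded) < 51 — fails.
  The claimant does not carry Stage 1.
The analysis ends at Stage 1; the carrier prevails.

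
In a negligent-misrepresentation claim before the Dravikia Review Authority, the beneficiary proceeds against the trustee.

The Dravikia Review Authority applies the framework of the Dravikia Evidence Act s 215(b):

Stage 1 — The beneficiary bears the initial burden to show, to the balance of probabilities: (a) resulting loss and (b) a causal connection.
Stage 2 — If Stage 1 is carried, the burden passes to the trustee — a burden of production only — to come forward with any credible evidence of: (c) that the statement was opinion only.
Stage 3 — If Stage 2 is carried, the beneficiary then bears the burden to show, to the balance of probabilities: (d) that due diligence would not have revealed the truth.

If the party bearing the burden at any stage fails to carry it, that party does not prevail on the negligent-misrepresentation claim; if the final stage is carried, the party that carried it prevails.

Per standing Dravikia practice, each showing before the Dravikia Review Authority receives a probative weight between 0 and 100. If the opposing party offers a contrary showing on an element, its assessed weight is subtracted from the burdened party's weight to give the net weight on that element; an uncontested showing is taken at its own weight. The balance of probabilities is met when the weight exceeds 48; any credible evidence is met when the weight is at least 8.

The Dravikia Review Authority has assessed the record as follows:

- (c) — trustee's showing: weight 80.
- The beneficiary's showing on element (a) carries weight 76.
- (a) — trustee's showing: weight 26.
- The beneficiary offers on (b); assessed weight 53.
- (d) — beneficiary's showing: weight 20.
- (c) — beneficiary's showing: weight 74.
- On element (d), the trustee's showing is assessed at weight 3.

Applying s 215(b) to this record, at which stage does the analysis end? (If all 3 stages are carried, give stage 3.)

At Stage 1 the beneficiary must meet the balance of probabilities (weight exceeds 48): on (a) the weight is 76 less the opposing 26 gives net 50, which does exceed 48, so (a) meets the standard; on (b) the weight is 53, which does exceed 48, so (b) meets the standard.
  Stage 1 is satisfied; the onus moves to the trustee.
At Stage 2 the trustee must meet any credible evidence (weight is at least 8): on (c) the weight is 80 less the opposing 74 gives net 6, < 8, so (c) does not meet the standard.
  Not every element is met, so the trustee fails to carry Stage 2.
So the beneficiary prevails.

stage 2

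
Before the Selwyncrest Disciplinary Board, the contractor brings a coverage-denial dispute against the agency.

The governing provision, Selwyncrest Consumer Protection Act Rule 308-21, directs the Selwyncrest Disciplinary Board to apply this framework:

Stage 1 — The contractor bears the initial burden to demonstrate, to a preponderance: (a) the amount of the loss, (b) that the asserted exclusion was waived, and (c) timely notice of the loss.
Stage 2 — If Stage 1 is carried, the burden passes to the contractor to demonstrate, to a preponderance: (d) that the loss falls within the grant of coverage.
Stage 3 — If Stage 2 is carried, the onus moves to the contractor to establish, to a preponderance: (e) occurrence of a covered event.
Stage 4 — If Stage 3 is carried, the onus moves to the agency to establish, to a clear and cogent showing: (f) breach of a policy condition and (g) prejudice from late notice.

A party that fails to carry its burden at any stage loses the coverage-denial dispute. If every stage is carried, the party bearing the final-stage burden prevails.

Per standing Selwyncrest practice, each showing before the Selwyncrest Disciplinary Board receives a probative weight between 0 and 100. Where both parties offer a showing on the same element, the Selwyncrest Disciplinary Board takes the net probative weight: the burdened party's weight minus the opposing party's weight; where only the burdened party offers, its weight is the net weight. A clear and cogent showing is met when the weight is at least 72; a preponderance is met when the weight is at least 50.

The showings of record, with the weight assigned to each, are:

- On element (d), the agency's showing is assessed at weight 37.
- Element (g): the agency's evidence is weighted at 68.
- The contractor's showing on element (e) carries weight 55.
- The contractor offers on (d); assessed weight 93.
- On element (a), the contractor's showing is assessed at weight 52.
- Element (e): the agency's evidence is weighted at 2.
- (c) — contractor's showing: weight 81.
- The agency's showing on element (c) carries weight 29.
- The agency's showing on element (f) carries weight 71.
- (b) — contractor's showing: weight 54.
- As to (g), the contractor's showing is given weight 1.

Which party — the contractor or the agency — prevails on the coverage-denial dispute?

contractor

Stage 1 — burden on contractor; standard: a preponderance (weight is at least 50).
    (a): 52 ≥ 50 [met]
    (b): 54 ≥ 50 [met]
    (c): 81 − 29 = 52 ≥ 50 [met]
  All elements met. The contractor retains the burden for Stage 2.
Stage 2 — burden on contractor; standard: a preponderance (weight is at least 50).
    (d): 93 − 37 = 56 ≥ 50 [met]
  All elements met. The contractor retains the burden for Stage 3.
Stage 3 — burden on contractor; standard: a preponderance (weight is at least 50).
    (e): 55 − 2 = 53 ≥ 50 [met]
  Stage 3 carried; the burden shifts to the agency.
Stage 4 — burden on agency; standard: a clear and cogent showing (weight is at least 72).
    (f): 71 < 72 [not met]
    (g): 68 − 1 = 67 < 72 [not met]
  The agency does not carry Stage 4.
So the contractor prevails.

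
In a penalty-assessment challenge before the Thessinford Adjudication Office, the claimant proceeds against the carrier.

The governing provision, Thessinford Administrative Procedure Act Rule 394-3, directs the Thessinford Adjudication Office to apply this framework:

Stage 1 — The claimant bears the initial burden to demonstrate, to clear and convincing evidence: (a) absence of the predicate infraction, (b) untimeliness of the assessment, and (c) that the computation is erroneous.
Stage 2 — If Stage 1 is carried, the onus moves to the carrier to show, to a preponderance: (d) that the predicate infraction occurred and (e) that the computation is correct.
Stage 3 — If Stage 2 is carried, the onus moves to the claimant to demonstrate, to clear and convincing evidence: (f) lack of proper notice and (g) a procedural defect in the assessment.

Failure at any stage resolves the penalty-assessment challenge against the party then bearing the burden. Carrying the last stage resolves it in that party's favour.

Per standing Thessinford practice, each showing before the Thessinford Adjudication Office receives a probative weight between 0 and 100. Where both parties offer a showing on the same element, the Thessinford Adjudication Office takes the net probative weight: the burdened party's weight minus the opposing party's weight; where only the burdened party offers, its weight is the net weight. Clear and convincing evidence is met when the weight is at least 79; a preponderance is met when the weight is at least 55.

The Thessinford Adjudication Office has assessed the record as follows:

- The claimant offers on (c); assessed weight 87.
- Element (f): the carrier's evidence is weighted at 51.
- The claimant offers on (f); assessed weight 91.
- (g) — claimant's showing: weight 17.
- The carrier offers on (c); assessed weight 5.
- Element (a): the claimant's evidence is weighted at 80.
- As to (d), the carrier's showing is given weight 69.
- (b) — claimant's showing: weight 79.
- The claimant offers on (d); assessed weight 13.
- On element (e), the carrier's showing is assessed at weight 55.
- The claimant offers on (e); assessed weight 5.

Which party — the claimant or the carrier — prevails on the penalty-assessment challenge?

Stage 1 — burden on claimant; standard: clear and convincing evidence (weight is at least 79).
    (a): 80 ≥ 79 [met]
    (b): 79 ≥ 79 [met]
    (c): 87 − 5 = 82 ≥ 79 [met]
  Stage 1 carried; the burden shifts to the carrier.
Stage 2 — burden on carrier; standard: a preponderance (weight is at least 55).
    (d): 69 − 13 = 56 ≥ 55 [met]
    (e): 55 − 5 = 50 < 55 [not met]
  Not every element is met, so the carrier fails to carry Stage 2.
So the claimant prevails.

claimant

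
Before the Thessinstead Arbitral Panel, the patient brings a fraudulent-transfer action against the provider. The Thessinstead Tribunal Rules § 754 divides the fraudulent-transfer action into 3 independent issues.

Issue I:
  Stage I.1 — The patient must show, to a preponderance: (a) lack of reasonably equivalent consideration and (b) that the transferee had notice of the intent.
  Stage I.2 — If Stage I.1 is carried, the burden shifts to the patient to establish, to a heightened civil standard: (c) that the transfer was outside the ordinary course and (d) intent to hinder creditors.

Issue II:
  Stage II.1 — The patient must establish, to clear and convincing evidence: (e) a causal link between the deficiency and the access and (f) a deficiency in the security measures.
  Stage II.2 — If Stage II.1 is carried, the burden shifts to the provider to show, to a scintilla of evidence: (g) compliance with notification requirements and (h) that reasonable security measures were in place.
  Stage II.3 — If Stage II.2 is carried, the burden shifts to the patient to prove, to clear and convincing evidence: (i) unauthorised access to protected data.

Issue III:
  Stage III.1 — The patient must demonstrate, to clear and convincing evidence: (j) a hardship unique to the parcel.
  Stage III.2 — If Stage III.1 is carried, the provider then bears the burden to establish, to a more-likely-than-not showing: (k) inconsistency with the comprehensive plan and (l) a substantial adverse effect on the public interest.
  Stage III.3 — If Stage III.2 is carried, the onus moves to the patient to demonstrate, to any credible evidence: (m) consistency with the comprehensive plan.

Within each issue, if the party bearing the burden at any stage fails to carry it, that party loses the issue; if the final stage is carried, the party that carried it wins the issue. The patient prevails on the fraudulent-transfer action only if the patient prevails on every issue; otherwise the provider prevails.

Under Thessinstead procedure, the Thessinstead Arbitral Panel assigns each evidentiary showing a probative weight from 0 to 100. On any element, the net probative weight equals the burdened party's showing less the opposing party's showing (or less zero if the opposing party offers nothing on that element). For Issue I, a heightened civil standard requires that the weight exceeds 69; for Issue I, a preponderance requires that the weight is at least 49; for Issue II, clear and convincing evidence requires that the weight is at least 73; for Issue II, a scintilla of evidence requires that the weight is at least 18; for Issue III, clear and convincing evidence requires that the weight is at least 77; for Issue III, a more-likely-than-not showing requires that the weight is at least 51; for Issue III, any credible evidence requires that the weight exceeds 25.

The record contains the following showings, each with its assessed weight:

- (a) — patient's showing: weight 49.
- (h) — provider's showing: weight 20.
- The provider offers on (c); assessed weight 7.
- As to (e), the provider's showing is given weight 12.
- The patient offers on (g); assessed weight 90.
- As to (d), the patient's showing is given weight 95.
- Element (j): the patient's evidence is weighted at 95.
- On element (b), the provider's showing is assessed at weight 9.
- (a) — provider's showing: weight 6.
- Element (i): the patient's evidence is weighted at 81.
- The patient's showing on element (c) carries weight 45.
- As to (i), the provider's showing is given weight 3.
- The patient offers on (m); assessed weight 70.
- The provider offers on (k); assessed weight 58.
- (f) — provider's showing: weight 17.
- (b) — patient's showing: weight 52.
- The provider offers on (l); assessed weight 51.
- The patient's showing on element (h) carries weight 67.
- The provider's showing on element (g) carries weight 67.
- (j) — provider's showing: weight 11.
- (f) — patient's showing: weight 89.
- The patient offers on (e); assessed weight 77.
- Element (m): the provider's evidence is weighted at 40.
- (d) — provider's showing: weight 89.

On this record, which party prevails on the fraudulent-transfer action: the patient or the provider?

provider

— Issue I —
At Stage I.1 the patient must meet a preponderance (weight is at least 49): on (a) the weight is 49 less the opposing 6 gives net 43, < 49, so (a) does not meet the standard; on (b) the weight is 52 less the opposing 9 gives net 43, < 49, so (b) does not meet the standard.
  The patient does not carry Stage I.1.
So the provider prevails on this issue.
— Issue II —
Stage II.1 — burden on patient; standard: clear and convincing evidence (weight is at least 73).
    (e): 77 − 12 = 65 < 73 [not met]
    (f): 89 − 17 = 72 < 73 [not met]
  Stage II.1 not carried; the patient fails its burden.
The analysis ends at Stage II.1; the provider prevails on this issue.
— Issue III —
At Stage III.1 the patient must meet clear and convincing evidence (weight is at least 77): on (j) the weight is 95 less the opposing 11 gives net 84, which does reach 77, so (j) meets the standard.
  All elements met. The burden passes to the provider.
At Stage III.2 the provider must meet a more-likely-than-not showing (weight is at least 51): on (k) the weight is 58, which does reach 51, so (k) meets the standard; on (l) the weight is 51, which does reach 51, so (l) meets the standard.
  Stage III.2 carried; the burden shifts to the patient.
At Stage III.3 the patient must meet any credible evidence (weight exceeds 25): on (m) the weight is 70 less the opposing 40 gives net 30, which does exceed 25, so (m) meets the standard.
  Stage III.3 carried; the final stage is satisfied.
With every stage satisfied, the patient prevails on this issue.
Per-issue: Issue I → provider; Issue II → provider; Issue III → patient. The patient must prevail on every issue; overall, the provider prevails.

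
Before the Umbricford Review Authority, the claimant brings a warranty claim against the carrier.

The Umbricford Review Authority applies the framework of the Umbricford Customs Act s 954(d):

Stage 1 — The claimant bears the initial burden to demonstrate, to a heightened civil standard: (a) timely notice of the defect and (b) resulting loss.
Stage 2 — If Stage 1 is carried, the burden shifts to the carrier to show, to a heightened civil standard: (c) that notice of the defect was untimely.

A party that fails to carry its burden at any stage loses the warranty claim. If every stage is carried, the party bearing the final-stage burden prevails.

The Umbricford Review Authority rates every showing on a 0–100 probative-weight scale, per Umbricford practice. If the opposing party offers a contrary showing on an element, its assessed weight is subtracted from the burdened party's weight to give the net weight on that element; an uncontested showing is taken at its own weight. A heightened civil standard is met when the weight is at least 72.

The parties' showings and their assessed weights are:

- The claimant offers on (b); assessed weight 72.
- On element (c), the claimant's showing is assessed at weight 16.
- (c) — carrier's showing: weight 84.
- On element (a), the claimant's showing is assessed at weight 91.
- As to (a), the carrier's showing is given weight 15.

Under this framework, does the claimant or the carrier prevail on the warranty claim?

claimant

At Stage 1 the claimant must meet a heightened civil standard (weight is at least 72): on (a) the weight is 91 less the opposing 15 gives net 76, which does reach 72, so (a) meets the standard; on (b) the weight is 72, which does reach 72, so (b) meets the standard.
  Stage 1 carried; the burden shifts to the carrier.
At Stage 2 the carrier must meet a heightened civil standard (weight is at least 72): on (c) the weight is 84 less the opposing 16 gives net 68, < 72, so (c) does not meet the standard.
  Stage 2 not carried; the carrier fails its burden.
The claimant prevails.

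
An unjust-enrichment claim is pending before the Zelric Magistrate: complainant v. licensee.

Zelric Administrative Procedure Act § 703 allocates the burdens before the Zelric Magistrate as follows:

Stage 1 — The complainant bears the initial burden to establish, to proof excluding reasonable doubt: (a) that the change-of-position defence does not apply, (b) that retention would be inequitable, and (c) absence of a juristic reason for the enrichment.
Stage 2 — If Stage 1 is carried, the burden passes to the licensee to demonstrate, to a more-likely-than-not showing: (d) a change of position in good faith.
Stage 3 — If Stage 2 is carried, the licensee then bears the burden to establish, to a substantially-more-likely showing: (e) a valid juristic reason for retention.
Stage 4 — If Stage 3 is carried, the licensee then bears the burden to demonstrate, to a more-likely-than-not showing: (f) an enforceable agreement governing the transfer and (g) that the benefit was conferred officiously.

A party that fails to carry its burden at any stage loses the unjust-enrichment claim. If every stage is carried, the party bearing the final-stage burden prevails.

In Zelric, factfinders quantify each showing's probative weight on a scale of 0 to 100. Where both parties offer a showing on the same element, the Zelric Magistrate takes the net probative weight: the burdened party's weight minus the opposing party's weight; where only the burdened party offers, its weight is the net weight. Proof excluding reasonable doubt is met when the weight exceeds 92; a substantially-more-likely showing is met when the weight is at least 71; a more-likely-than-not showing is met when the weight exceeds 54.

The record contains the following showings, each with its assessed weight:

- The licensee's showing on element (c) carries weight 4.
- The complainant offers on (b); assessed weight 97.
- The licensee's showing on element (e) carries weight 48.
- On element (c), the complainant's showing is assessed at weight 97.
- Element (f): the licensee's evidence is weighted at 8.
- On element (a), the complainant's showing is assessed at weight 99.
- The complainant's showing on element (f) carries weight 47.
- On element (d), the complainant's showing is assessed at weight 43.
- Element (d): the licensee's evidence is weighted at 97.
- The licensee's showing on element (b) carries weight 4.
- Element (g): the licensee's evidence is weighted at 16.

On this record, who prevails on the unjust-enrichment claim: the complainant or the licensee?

complainant

Stage 1 (complainant, proof excluding reasonable doubt, weight exceeds 92): (a) 99 > 92 — meets; (b) net 97−4=93 > 92 — meets; (c) net 97−4=93 > 92 — meets.
  Stage 1 carried; the burden shifts to the licensee.
Stage 2 (licensee, a more-likely-than-not showing, weight exceeds 54): (d) net 97−43=54 ≤ 54 — fails.
  Not every element is met, so the licensee fails to carry Stage 2.
The analysis ends at Stage 2; the complainant prevails.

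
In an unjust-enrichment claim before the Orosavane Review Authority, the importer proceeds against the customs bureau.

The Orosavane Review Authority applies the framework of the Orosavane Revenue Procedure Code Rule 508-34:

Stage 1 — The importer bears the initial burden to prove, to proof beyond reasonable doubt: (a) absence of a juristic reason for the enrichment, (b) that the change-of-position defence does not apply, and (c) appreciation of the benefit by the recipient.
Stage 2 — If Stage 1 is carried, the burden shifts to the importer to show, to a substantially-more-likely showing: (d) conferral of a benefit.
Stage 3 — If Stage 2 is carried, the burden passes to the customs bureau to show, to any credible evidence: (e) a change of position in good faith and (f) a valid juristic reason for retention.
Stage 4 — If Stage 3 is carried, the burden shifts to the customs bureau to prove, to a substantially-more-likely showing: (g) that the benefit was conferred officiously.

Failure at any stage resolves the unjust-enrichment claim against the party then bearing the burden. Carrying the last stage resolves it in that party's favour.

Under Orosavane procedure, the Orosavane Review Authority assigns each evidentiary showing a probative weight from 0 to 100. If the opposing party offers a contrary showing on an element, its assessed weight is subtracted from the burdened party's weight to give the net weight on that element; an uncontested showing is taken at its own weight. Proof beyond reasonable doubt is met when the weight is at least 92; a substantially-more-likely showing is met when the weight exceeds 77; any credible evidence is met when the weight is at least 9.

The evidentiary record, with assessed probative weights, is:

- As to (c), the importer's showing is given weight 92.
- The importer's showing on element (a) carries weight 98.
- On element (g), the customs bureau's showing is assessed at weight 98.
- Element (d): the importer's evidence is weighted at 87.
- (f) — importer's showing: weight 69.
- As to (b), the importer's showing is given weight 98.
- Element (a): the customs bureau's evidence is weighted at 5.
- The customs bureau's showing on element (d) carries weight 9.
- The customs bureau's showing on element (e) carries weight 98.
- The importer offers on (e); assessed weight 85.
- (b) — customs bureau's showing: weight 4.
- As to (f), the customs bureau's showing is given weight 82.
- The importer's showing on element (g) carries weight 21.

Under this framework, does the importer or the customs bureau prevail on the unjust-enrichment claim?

At Stage 1 the importer must meet proof beyond reasonable doubt (weight is at least 92): on (a) the weight is 98 less the opposing 5 gives net 93, ≥ 92, so (a) meets the standard; on (b) the weight is 98 less the opposing 4 gives net 94, which does reach 92, so (b) meets the standard; on (c) the weight is 92, ≥ 92, so (c) meets the standard.
  Stage 1 is satisfied; the importer continues to bear the burden.
At Stage 2 the importer must meet a substantially-more-likely showing (weight exceeds 77): on (d) the weight is 87 less the opposing 9 gives net 78, which does exceed 77, so (d) meets the standard.
  Stage 2 carried; the burden shifts to the customs bureau.
At Stage 3 the customs bureau must meet any credible evidence (weight is at least 9): on (e) the weight is 98 less the opposing 85 gives net 13, ≥ 9, so (e) meets the standard; on (f) the weight is 82 less the opposing 69 gives net 13, which does reach 9, so (f) meets the standard.
  Stage 3 is satisfied; the customs bureau continues to bear the burden.
At Stage 4 the customs bureau must meet a substantially-more-likely showing (weight exceeds 77): on (g) the weight is 98 less the opposing 21 gives net 77, which does not exceed 77, so (g) does not meet the standard.
  Not every element is met, so the customs bureau fails to carry Stage 4.
So the importer prevails.

importer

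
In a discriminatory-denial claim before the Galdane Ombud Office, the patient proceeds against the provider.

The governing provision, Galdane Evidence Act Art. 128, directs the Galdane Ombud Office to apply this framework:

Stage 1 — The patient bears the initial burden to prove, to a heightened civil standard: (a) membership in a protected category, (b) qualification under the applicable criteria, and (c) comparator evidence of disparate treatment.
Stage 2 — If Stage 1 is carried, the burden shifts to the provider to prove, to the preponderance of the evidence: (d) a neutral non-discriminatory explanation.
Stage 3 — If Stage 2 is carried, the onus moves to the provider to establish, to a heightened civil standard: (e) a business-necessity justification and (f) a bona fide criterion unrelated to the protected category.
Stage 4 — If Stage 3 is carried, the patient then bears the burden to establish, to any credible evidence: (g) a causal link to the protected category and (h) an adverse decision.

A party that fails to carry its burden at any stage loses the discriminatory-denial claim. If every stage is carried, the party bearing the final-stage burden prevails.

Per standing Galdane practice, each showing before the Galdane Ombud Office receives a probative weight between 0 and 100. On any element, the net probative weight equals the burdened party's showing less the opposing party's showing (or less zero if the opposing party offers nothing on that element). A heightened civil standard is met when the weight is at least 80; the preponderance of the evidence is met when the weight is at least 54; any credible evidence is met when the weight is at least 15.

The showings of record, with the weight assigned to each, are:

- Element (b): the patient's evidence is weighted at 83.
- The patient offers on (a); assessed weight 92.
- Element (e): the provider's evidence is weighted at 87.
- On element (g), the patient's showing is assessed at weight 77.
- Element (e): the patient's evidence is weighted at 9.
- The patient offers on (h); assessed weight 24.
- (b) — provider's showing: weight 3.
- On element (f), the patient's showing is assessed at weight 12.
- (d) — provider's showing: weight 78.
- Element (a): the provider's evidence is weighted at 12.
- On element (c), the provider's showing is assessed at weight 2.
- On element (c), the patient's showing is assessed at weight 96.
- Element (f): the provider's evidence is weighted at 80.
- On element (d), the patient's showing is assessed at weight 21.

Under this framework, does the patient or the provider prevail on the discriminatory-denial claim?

patient

At Stage 1 the patient must meet a heightened civil standard (weight is at least 80): on (a) the weight is 92 less the opposing 12 gives net 80, ≥ 80, so (a) meets the standard; on (b) the weight is 83 less the opposing 3 gives net 80, which does reach 80, so (b) meets the standard; on (c) the weight is 96 less the opposing 2 gives net 94, which does reach 80, so (c) meets the standard.
  The patient carries Stage 1; the provider now bears the burden.
At Stage 2 the provider must meet the preponderance of the evidence (weight is at least 54): on (d) the weight is 78 less the opposing 21 gives net 57, which does reach 54, so (d) meets the standard.
  Stage 2 is satisfied; the provider continues to bear the burden.
At Stage 3 the provider must meet a heightened civil standard (weight is at least 80): on (e) the weight is 87 less the opposing 9 gives net 78, < 80, so (e) does not meet the standard; on (f) the weight is 80 less the opposing 12 gives net 68, which does not reach 80, so (f) does not meet the standard.
  Not every element is met, so the provider fails to carry Stage 3.
The patient prevails.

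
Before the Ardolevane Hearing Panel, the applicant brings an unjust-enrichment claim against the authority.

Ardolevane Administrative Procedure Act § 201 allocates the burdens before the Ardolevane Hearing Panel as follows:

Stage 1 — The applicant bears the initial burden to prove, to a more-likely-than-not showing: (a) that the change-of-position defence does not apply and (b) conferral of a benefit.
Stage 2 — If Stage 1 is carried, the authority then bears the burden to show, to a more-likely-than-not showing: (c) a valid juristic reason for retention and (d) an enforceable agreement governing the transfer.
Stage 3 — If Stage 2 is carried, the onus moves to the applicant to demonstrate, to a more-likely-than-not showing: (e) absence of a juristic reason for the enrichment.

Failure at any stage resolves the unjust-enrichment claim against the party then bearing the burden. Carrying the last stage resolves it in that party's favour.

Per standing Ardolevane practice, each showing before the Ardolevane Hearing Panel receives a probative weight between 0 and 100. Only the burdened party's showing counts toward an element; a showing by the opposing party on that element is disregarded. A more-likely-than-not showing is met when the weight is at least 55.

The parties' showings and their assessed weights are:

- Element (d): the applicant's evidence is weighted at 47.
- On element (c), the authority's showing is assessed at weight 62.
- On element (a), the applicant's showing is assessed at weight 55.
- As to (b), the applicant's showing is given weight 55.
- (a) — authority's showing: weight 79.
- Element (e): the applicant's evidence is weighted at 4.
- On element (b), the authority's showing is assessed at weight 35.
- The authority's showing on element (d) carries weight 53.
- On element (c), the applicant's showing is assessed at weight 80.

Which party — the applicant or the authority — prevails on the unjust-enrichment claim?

Stage 1 (applicant, a more-likely-than-not showing, weight is at least 55): (a) 55 (authority's 79 disregarded) ≥ 55 — meets; (b) 55 (authority's 35 disregarded) ≥ 55 — meets.
  Stage 1 carried; the burden shifts to the authority.
Stage 2 (authority, a more-likely-than-not showing, weight is at least 55): (c) 62 (applicant's 80 disregarded) ≥ 55 — meets; (d) 53 (applicant's 47 disregarded) < 55 — fails.
  Stage 2 not carried; the authority fails its burden.
The applicant prevails.

applicant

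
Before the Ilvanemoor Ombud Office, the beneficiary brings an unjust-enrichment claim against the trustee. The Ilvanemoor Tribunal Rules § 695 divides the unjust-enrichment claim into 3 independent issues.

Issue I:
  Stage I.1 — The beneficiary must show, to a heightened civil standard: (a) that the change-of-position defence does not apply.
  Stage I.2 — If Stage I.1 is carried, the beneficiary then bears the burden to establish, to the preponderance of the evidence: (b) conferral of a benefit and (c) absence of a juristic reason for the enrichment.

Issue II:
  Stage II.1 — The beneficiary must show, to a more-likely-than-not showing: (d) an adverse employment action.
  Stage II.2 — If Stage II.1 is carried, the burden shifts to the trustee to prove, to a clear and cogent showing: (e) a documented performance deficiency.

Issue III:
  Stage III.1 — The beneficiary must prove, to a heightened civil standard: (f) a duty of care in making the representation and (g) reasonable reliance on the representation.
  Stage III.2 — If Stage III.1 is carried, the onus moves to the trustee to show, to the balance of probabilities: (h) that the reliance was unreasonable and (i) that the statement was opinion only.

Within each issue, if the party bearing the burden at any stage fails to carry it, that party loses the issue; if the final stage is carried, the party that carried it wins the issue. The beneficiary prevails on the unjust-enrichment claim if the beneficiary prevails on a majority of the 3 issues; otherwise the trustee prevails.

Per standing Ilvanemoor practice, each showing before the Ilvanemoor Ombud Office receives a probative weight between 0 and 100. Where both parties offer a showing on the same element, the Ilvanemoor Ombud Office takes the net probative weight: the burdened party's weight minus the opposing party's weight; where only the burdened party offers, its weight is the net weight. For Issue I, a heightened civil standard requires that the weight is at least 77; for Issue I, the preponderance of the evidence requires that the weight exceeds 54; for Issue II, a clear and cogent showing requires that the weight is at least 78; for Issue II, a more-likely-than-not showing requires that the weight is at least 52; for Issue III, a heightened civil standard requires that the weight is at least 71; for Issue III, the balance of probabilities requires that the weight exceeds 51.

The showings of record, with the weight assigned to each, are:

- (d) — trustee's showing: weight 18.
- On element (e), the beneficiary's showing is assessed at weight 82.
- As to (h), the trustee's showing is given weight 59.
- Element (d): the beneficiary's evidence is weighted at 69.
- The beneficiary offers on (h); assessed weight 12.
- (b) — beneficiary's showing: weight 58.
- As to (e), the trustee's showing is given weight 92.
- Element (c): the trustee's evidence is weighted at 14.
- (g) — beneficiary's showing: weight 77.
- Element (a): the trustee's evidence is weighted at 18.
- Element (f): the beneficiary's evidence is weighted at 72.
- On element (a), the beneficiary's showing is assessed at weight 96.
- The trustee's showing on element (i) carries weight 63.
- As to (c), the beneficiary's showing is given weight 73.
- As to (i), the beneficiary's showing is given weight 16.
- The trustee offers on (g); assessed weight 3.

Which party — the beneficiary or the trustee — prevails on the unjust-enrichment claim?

— Issue I —
Stage I.1 (beneficiary, a heightened civil standard, weight is at least 77): (a) net 96−18=78 ≥ 77 — meets.
  Stage I.1 carried; the burden remains with the beneficiary.
Stage I.2 (beneficiary, the preponderance of the evidence, weight exceeds 54): (b) 58 > 54 — meets; (c) net 73−14=59 > 54 — meets.
  Stage I.2 carried; the final stage is satisfied.
All stages carried — the beneficiary prevails on this issue.
— Issue II —
Stage II.1 — burden on beneficiary; standard: a more-likely-than-not showing (weight is at least 52).
    (d): 69 − 18 = 51 < 52 [not met]
  Stage II.1 not carried; the beneficiary fails its burden.
The trustee prevails on this issue.
— Issue III —
Stage III.1 — burden on beneficiary; standard: a heightened civil standard (weight is at least 71).
    (f): 72 ≥ 71 [met]
    (g): 77 − 3 = 74 ≥ 71 [met]
  Stage III.1 carried; the burden shifts to the trustee.
Stage III.2 — burden on trustee; standard: the balance of probabilities (weight exceeds 51).
    (h): 59 − 12 = 47 ≤ 51 [not met]
    (i): 63 − 16 = 47 ≤ 51 [not met]
  The trustee does not carry Stage III.2.
The analysis ends at Stage III.2; the beneficiary prevails on this issue.
Per-issue: Issue I → beneficiary; Issue II → trustee; Issue III → beneficiary. The beneficiary must prevail on a majority of issues; overall, the beneficiary prevails.

beneficiary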